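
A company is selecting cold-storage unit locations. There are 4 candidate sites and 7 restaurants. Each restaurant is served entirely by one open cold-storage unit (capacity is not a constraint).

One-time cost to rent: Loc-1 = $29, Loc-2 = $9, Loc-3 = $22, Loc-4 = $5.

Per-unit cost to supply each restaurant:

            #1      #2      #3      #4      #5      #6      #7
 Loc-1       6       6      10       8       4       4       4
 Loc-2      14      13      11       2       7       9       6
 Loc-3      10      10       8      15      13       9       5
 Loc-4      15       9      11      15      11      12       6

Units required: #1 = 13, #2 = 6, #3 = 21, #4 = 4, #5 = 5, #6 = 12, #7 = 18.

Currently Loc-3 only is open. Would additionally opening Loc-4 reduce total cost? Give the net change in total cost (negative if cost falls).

Current service cost with {Loc-3}: 681.
Adding Loc-4: each restaurant re-picks its cheapest; new service cost 665, saving 16.
Extra fixed cost: 5. Net change = 5 − 16 = -11.
(Totals: 703 → 692.)

Yes — net change −11 (cost falls by 11).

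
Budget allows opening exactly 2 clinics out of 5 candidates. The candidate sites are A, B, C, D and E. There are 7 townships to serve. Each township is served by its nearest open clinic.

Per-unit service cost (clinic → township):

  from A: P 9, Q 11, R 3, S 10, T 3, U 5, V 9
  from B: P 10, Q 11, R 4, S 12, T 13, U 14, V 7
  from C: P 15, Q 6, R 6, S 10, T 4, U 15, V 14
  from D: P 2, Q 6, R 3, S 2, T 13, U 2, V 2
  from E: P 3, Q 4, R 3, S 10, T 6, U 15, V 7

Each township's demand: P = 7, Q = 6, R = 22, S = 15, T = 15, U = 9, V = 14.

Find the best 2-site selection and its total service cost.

With exactly 2 open, each township uses its cheapest among the chosen.
{A, D}: P→D 2·7=14, Q→D 6·6=36, R→A 3·22=66, S→D 2·15=30, T→A 3·15=45, U→D 2·9=18, V→D 2·14=28. Service cost 237.
{C, D}: service cost 252
{D, E}: service cost 270
Among all 10 size-2 choices, {A, D} is lowest.

Choose A and D; total service cost 237.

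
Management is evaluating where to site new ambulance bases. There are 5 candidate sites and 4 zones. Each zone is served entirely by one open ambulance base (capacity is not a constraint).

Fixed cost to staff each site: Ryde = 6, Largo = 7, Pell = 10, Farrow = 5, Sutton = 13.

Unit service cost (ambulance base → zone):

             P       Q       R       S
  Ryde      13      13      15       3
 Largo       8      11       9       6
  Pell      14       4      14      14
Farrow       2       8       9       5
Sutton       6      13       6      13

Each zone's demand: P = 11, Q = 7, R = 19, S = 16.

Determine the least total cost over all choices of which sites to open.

For any fixed open set, each zone goes to its cheapest open site; total = fixed + service.
{Ryde, Pell, Farrow, Sutton}: P→Farrow 2·11=22, Q→Pell 4·7=28, R→Sutton 6·19=114, S→Ryde 3·16=48. Service 212; fixed 34; total 246.
{Ryde, Largo, Pell, Farrow, Sutton}: P→Farrow 2·11=22, Q→Pell 4·7=28, R→Sutton 6·19=114, S→Ryde 3·16=48. Service 212; fixed 41; total 253.
{Ryde, Farrow, Sutton}: P→Farrow 2·11=22, Q→Farrow 8·7=56, R→Sutton 6·19=114, S→Ryde 3·16=48. Service 240; fixed 24; total 264.
{Farrow}: P→Farrow 2·11=22, Q→Farrow 8·7=56, R→Farrow 9·19=171, S→Farrow 5·16=80. Service 329; fixed 5; total 334.
No other subset beats 246.

Minimum total cost: 246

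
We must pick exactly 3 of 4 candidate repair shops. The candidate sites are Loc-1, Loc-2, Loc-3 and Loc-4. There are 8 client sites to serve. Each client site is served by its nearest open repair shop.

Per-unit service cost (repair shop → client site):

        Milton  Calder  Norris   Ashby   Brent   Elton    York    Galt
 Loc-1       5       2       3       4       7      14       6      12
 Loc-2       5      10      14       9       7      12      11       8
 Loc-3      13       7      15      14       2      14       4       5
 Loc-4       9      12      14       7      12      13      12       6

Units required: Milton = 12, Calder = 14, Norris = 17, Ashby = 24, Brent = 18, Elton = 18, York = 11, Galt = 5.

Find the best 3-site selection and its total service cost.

Choose Loc-1, Loc-2 and Loc-3; total service cost 556.

With exactly 3 open, each client site uses its cheapest among the chosen.
{Loc-1, Loc-2, Loc-3}: Milton→Loc-1 5·12=60, Calder→Loc-1 2·14=28, Norris→Loc-1 3·17=51, Ashby→Loc-1 4·24=96, Brent→Loc-3 2·18=36, Elton→Loc-2 12·18=216, York→Loc-3 4·11=44, Galt→Loc-3 5·5=25. Service cost 556.
{Loc-1, Loc-3, Loc-4}: service cost 574
{Loc-1, Loc-2, Loc-4}: service cost 673
Among all 4 size-3 choices, {Loc-1, Loc-2, Loc-3} is lowest.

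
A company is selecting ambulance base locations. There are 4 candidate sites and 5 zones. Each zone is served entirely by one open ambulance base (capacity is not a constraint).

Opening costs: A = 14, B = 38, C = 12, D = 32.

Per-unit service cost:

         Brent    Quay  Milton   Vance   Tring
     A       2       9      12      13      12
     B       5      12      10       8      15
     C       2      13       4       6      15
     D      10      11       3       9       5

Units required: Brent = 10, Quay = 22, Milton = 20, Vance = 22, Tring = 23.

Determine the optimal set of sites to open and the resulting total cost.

Open A, C and D; minimum total cost 583.

For any fixed open set, each zone goes to its cheapest open site; total = fixed + service.
{A, C, D}: Brent→A 2·10=20, Quay→A 9·22=198, Milton→D 3·20=60, Vance→C 6·22=132, Tring→D 5·23=115. Service 525; fixed 58; total 583.
{C, D}: Brent→C 2·10=20, Quay→D 11·22=242, Milton→D 3·20=60, Vance→C 6·22=132, Tring→D 5·23=115. Service 569; fixed 44; total 613.
{A, B, C, D}: service 525 + fixed 96 = 621
{C}: Brent→C 2·10=20, Quay→C 13·22=286, Milton→C 4·20=80, Vance→C 6·22=132, Tring→C 15·23=345. Service 863; fixed 12; total 875.
No other subset beats 583.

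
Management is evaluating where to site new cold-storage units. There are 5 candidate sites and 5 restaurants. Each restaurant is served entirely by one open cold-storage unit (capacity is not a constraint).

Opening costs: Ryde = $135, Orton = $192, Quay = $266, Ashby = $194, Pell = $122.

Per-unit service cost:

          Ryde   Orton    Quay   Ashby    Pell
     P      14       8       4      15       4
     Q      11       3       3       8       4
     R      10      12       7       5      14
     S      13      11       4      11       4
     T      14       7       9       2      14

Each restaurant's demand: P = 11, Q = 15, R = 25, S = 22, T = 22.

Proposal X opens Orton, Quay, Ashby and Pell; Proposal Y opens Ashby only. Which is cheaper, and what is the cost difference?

Proposal Y is cheaper by 230.

Proposal X: {Orton, Quay, Ashby, Pell}: P→Quay 4·11=44, Q→Orton 3·15=45, R→Ashby 5·25=125, S→Quay 4·22=88, T→Ashby 2·22=44. Service 346; fixed 774; total 1120.
Proposal Y: {Ashby}: P→Ashby 15·11=165, Q→Ashby 8·15=120, R→Ashby 5·25=125, S→Ashby 11·22=242, T→Ashby 2·22=44. Service 696; fixed 194; total 890.
Difference: |1120 − 890| = 230.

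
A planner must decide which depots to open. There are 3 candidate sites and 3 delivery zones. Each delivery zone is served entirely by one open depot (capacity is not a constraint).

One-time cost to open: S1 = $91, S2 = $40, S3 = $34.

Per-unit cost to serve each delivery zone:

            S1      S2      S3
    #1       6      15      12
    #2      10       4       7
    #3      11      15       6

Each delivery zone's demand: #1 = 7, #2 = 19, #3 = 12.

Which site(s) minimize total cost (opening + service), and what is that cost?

For any fixed open set, each delivery zone goes to its cheapest open site; total = fixed + service.
{S2, S3}: #1→S3 12·7=84, #2→S2 4·19=76, #3→S3 6·12=72. Service 232; fixed 74; total 306.
{S3}: service 289 + fixed 34 = 323
{S1, S2, S3}: #1→S1 6·7=42, #2→S2 4·19=76, #3→S3 6·12=72. Service 190; fixed 165; total 355.
No other subset beats 306.

Open S2 and S3; minimum total cost 306.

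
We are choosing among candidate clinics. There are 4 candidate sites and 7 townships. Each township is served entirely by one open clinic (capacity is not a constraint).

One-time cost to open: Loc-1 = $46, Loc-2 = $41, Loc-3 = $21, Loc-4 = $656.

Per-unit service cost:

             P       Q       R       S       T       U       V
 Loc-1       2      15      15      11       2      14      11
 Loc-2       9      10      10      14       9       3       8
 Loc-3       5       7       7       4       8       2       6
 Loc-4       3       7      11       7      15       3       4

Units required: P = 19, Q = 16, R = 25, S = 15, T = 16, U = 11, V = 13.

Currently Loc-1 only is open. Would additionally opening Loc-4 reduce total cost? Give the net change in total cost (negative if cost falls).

No — net change +156 (cost rises by 156).

Current service cost with {Loc-1}: 1147.
Adding Loc-4: each township re-picks its cheapest; new service cost 647, saving 500.
Extra fixed cost: 656. Net change = 656 − 500 = 156.
(Totals: 1193 → 1349.)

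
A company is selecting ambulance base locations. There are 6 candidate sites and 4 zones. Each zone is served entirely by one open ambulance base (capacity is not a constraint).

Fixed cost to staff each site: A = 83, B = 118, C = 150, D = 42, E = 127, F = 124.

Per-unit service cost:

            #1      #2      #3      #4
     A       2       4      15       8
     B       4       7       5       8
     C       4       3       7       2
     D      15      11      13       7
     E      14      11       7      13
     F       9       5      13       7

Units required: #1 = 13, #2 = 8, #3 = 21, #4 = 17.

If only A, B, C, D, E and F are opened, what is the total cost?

Total cost: 833

Each zone is assigned to its cheapest site among the open ones.
{A, B, C, D, E, F}: #1→A 2·13=26, #2→C 3·8=24, #3→B 5·21=105, #4→C 2·17=34. Service 189; fixed 644; total 833.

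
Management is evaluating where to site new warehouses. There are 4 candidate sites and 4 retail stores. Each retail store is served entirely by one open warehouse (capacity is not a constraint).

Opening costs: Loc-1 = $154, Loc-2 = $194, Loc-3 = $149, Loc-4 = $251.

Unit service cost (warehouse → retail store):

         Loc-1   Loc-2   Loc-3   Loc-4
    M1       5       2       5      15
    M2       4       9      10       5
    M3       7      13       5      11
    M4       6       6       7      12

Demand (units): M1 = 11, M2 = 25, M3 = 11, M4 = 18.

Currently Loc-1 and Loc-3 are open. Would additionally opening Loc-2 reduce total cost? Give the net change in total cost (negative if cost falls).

No — net change +161 (cost rises by 161).

Current service cost with {Loc-1, Loc-3}: 318.
Adding Loc-2: each retail store re-picks its cheapest; new service cost 285, saving 33.
Extra fixed cost: 194. Net change = 194 − 33 = 161.
(Totals: 621 → 782.)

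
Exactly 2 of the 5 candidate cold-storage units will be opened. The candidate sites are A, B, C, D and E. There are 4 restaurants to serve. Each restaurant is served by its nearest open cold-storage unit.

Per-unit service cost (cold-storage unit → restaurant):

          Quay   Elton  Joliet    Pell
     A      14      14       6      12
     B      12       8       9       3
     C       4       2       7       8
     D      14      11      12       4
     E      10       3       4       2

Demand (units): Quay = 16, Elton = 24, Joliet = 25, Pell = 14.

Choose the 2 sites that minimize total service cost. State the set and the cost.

With exactly 2 open, each restaurant uses its cheapest among the chosen.
{C, E}: Quay→C 4·16=64, Elton→C 2·24=48, Joliet→E 4·25=100, Pell→E 2·14=28. Service cost 240.
{B, C}: service cost 329
{C, D}: service cost 343
Among all 10 size-2 choices, {C, E} is lowest.

Choose C and E; total service cost 240.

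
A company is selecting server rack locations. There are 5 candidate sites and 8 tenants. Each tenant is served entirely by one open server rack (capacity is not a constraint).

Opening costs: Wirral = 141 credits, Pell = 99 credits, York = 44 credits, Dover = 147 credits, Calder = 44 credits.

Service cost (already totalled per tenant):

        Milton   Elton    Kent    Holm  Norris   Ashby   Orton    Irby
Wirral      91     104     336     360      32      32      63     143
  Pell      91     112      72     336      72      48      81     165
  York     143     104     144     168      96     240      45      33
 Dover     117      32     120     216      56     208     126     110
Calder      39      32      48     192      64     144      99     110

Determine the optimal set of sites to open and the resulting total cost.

For any fixed open set, each tenant goes to its cheapest open site; total = fixed + service.
{Wirral, York, Calder}: Milton→Calder 39, Elton→Calder 32, Kent→Calder 48, Holm→York 168, Norris→Wirral 32, Ashby→Wirral 32, Orton→York 45, Irby→York 33. Service 429; fixed 229; total 658.
{York, Calder}: service 573 + fixed 88 = 661
{Pell, York, Calder}: Milton→Calder 39, Elton→Calder 32, Kent→Calder 48, Holm→York 168, Norris→Calder 64, Ashby→Pell 48, Orton→York 45, Irby→York 33. Service 477; fixed 187; total 664.
{Wirral, Pell, York, Dover, Calder}: service 429 + fixed 475 = 904
No other subset beats 658.

Open Wirral, York and Calder; minimum total cost 658.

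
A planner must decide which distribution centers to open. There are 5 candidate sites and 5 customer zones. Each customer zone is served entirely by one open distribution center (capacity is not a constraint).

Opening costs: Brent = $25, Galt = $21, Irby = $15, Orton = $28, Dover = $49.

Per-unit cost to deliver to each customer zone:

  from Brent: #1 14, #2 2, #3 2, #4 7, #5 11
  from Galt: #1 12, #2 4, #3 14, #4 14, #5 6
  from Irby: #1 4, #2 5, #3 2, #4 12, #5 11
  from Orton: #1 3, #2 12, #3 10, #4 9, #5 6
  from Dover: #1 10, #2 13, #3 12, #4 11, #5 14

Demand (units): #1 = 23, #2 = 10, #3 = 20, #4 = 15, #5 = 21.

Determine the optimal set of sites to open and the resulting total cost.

Open Brent and Orton; minimum total cost 413.

For any fixed open set, each customer zone goes to its cheapest open site; total = fixed + service.
{Brent, Orton}: #1→Orton 3·23=69, #2→Brent 2·10=20, #3→Brent 2·20=40, #4→Brent 7·15=105, #5→Orton 6·21=126. Service 360; fixed 53; total 413.
{Brent, Irby, Orton}: service 360 + fixed 68 = 428
{Brent, Galt, Orton}: service 360 + fixed 74 = 434
{Brent, Galt, Irby, Orton, Dover}: service 360 + fixed 138 = 498
No other subset beats 413.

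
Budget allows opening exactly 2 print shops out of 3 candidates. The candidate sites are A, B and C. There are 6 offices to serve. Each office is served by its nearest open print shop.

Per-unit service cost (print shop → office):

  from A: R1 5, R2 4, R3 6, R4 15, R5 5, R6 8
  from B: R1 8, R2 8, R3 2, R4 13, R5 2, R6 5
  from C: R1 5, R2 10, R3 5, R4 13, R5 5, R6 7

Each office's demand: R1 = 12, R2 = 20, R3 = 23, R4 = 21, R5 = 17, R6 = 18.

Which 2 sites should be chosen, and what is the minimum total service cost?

Choose A and B; total service cost 583.

With exactly 2 open, each office uses its cheapest among the chosen.
{A, B}: R1→A 5·12=60, R2→A 4·20=80, R3→B 2·23=46, R4→B 13·21=273, R5→B 2·17=34, R6→B 5·18=90. Service cost 583.
{B, C}: service cost 663
{A, C}: service cost 739
Among all 3 size-2 choices, {A, B} is lowest.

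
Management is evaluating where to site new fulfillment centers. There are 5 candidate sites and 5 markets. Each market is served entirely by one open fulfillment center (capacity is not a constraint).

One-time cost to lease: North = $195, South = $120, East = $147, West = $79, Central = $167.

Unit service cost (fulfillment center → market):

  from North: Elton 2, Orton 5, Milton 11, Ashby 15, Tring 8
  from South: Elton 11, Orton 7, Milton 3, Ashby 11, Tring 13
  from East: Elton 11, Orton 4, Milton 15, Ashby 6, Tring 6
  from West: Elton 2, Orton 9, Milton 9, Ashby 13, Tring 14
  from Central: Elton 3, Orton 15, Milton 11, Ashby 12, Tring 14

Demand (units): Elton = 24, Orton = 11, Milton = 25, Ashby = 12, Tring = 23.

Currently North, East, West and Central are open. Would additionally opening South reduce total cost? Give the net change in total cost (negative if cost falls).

Current service cost with {North, East, West, Central}: 527.
Adding South: each market re-picks its cheapest; new service cost 377, saving 150.
Extra fixed cost: 120. Net change = 120 − 150 = -30.
(Totals: 1115 → 1085.)

Yes — net change −30 (cost falls by 30).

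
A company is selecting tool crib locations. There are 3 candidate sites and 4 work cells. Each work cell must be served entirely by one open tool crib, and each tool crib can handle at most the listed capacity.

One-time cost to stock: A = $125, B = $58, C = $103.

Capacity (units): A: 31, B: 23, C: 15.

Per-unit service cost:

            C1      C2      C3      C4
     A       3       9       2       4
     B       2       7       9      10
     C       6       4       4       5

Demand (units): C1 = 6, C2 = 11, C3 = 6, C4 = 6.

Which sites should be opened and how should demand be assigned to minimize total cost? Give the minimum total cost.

Minimum total cost: 278

Open {A}: C1→A 3·6=18, C2→A 9·11=99, C3→A 2·6=12, C4→A 4·6=24.
Loads: A carries 29/31. Service 153; fixed 125; total 278.
Next best feasible plan costs 304.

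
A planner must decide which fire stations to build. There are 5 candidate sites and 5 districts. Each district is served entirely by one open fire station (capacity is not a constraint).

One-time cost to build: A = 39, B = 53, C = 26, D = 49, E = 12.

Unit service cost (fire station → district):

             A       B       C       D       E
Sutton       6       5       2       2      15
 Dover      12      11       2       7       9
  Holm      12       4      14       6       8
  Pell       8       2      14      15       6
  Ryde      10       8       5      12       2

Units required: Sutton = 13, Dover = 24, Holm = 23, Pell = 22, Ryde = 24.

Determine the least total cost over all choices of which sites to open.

For any fixed open set, each district goes to its cheapest open site; total = fixed + service.
{B, C, E}: Sutton→C 2·13=26, Dover→C 2·24=48, Holm→B 4·23=92, Pell→B 2·22=44, Ryde→E 2·24=48. Service 258; fixed 91; total 349.
{A, B, C, E}: service 258 + fixed 130 = 388
{B, C, D, E}: Sutton→C 2·13=26, Dover→C 2·24=48, Holm→B 4·23=92, Pell→B 2·22=44, Ryde→E 2·24=48. Service 258; fixed 140; total 398.
{A, B, C, D, E}: Sutton→C 2·13=26, Dover→C 2·24=48, Holm→B 4·23=92, Pell→B 2·22=44, Ryde→E 2·24=48. Service 258; fixed 179; total 437.
No other subset beats 349.

Minimum total cost: 349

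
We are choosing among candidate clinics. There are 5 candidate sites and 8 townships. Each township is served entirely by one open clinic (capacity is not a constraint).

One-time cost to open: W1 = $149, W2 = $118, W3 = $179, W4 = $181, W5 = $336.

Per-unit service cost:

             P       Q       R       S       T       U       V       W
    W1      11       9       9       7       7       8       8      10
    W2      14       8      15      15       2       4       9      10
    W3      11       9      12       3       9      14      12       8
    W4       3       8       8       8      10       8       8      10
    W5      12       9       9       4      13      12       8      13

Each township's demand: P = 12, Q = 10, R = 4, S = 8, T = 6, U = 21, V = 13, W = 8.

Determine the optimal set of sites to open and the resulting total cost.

For any fixed open set, each township goes to its cheapest open site; total = fixed + service.
{W2, W4}: P→W4 3·12=36, Q→W2 8·10=80, R→W4 8·4=32, S→W4 8·8=64, T→W2 2·6=12, U→W2 4·21=84, V→W4 8·13=104, W→W2 10·8=80. Service 492; fixed 299; total 791.
{W4}: service 624 + fixed 181 = 805
{W2}: P→W2 14·12=168, Q→W2 8·10=80, R→W2 15·4=60, S→W2 15·8=120, T→W2 2·6=12, U→W2 4·21=84, V→W2 9·13=117, W→W2 10·8=80. Service 721; fixed 118; total 839.
{W1, W2, W3, W4, W5}: P→W4 3·12=36, Q→W2 8·10=80, R→W4 8·4=32, S→W3 3·8=24, T→W2 2·6=12, U→W2 4·21=84, V→W1 8·13=104, W→W3 8·8=64. Service 436; fixed 963; total 1399.
No other subset beats 791.

Open W2 and W4; minimum total cost 791.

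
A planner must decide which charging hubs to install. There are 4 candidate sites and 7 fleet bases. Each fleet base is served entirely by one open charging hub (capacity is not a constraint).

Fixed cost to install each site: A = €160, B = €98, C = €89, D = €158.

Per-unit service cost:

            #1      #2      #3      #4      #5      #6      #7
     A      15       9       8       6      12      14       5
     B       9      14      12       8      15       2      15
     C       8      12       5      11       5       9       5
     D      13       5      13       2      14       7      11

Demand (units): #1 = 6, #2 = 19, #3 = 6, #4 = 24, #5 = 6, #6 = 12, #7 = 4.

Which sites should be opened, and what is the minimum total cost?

Open C and D; minimum total cost 602.

For any fixed open set, each fleet base goes to its cheapest open site; total = fixed + service.
{C, D}: #1→C 8·6=48, #2→D 5·19=95, #3→C 5·6=30, #4→D 2·24=48, #5→C 5·6=30, #6→D 7·12=84, #7→C 5·4=20. Service 355; fixed 247; total 602.
{B, C, D}: service 295 + fixed 345 = 640
{D}: #1→D 13·6=78, #2→D 5·19=95, #3→D 13·6=78, #4→D 2·24=48, #5→D 14·6=84, #6→D 7·12=84, #7→D 11·4=44. Service 511; fixed 158; total 669.
{A, B, C, D}: service 295 + fixed 505 = 800
(All 15 nonempty subsets were checked; C and D is lowest.)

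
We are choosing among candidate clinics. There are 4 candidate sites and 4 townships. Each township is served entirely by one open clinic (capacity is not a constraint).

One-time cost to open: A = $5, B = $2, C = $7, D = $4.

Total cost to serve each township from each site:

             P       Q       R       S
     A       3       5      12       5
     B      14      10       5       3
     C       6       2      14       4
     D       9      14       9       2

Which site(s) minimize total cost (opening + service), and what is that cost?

Open A and B; minimum total cost 23.

For any fixed open set, each township goes to its cheapest open site; total = fixed + service.
{A, B}: P→A 3, Q→A 5, R→B 5, S→B 3. Service 16; fixed 7; total 23.
{B, C}: service 16 + fixed 9 = 25
{A, B, D}: P→A 3, Q→A 5, R→B 5, S→D 2. Service 15; fixed 11; total 26.
{A, B, C, D}: service 12 + fixed 18 = 30
No other subset beats 23.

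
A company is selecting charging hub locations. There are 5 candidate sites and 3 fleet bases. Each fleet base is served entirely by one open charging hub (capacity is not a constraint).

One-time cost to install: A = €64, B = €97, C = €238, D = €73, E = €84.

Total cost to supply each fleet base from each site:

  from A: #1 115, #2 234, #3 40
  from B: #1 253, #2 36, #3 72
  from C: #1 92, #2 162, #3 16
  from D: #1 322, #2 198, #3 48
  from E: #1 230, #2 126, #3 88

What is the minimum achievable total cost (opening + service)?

Minimum total cost: 352

For any fixed open set, each fleet base goes to its cheapest open site; total = fixed + service.
{A, B}: #1→A 115, #2→B 36, #3→A 40. Service 191; fixed 161; total 352.
{A, B, D}: #1→A 115, #2→B 36, #3→A 40. Service 191; fixed 234; total 425.
{A, E}: service 281 + fixed 148 = 429
{A, B, C, D, E}: #1→C 92, #2→B 36, #3→C 16. Service 144; fixed 556; total 700.
No other subset beats 352.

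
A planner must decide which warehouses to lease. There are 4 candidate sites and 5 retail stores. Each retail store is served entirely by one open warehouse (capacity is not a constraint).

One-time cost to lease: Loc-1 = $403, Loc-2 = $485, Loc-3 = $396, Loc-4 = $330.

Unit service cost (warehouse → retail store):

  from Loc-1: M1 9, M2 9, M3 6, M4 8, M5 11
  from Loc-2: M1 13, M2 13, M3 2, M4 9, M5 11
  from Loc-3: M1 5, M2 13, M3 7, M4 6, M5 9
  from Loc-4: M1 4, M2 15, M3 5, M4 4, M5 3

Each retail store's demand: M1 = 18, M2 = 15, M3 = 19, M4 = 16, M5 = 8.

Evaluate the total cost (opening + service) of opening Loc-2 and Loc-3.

Each retail store is assigned to its cheapest site among the open ones.
{Loc-2, Loc-3}: M1→Loc-3 5·18=90, M2→Loc-2 13·15=195, M3→Loc-2 2·19=38, M4→Loc-3 6·16=96, M5→Loc-3 9·8=72. Service 491; fixed 881; total 1372.

Total cost: 1372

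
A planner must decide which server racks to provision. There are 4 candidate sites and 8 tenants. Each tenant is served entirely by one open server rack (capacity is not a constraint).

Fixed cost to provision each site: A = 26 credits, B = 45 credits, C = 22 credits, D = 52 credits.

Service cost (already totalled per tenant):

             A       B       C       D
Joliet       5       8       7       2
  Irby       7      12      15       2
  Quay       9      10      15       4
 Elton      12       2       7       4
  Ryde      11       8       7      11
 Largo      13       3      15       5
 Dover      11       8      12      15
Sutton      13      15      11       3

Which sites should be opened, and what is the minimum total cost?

For any fixed open set, each tenant goes to its cheapest open site; total = fixed + service.
{D}: Joliet→D 2, Irby→D 2, Quay→D 4, Elton→D 4, Ryde→D 11, Largo→D 5, Dover→D 15, Sutton→D 3. Service 46; fixed 52; total 98.
{A}: service 81 + fixed 26 = 107
{B}: service 66 + fixed 45 = 111
{A, B, C, D}: service 31 + fixed 145 = 176
No other subset beats 98.

Open D only; minimum total cost 98.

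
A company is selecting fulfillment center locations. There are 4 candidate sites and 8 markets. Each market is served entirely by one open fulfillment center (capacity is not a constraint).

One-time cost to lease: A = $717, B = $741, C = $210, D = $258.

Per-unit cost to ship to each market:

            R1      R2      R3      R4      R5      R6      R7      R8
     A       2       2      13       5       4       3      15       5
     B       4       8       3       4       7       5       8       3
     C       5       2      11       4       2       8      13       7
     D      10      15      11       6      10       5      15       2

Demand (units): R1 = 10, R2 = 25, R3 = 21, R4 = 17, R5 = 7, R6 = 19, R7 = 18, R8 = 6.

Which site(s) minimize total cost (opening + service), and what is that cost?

Open C only; minimum total cost 1051.

For any fixed open set, each market goes to its cheapest open site; total = fixed + service.
{C}: R1→C 5·10=50, R2→C 2·25=50, R3→C 11·21=231, R4→C 4·17=68, R5→C 2·7=14, R6→C 8·19=152, R7→C 13·18=234, R8→C 7·6=42. Service 841; fixed 210; total 1051.
{C, D}: R1→C 5·10=50, R2→C 2·25=50, R3→C 11·21=231, R4→C 4·17=68, R5→C 2·7=14, R6→D 5·19=95, R7→C 13·18=234, R8→D 2·6=12. Service 754; fixed 468; total 1222.
{B}: R1→B 4·10=40, R2→B 8·25=200, R3→B 3·21=63, R4→B 4·17=68, R5→B 7·7=49, R6→B 5·19=95, R7→B 8·18=144, R8→B 3·6=18. Service 677; fixed 741; total 1418.
{A, B, C, D}: R1→A 2·10=20, R2→A 2·25=50, R3→B 3·21=63, R4→B 4·17=68, R5→C 2·7=14, R6→A 3·19=57, R7→B 8·18=144, R8→D 2·6=12. Service 428; fixed 1926; total 2354.
No other subset beats 1051.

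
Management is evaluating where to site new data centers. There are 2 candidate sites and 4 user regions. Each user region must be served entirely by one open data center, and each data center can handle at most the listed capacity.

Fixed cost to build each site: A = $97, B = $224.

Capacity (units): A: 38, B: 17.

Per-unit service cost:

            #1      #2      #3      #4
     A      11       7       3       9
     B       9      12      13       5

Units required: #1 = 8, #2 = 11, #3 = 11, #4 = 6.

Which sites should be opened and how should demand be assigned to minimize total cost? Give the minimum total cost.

Minimum total cost: 349

Open {A}: #1→A 11·8=88, #2→A 7·11=77, #3→A 3·11=33, #4→A 9·6=54.
Loads: A carries 36/38. Service 252; fixed 97; total 349.
Next best feasible plan costs 533.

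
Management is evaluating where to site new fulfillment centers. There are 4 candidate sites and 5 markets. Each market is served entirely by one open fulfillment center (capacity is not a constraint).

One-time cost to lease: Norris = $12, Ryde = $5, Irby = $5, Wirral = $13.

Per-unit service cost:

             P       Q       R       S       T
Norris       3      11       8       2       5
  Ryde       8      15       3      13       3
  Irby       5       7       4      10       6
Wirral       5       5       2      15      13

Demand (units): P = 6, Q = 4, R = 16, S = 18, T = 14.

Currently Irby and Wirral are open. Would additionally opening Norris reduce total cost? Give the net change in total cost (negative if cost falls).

Current service cost with {Irby, Wirral}: 346.
Adding Norris: each market re-picks its cheapest; new service cost 176, saving 170.
Extra fixed cost: 12. Net change = 12 − 170 = -158.
(Totals: 364 → 206.)

Yes — net change −158 (cost falls by 158).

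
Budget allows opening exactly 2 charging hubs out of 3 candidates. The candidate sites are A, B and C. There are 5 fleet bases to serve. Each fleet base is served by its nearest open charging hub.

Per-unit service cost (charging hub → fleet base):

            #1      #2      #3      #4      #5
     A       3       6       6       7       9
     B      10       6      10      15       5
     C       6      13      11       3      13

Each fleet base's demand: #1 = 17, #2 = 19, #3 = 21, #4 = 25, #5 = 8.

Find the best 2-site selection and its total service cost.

Choose A and C; total service cost 438.

With exactly 2 open, each fleet base uses its cheapest among the chosen.
{A, C}: #1→A 3·17=51, #2→A 6·19=114, #3→A 6·21=126, #4→C 3·25=75, #5→A 9·8=72. Service cost 438.
{A, B}: service cost 506
{B, C}: service cost 541
Among all 3 size-2 choices, {A, C} is lowest.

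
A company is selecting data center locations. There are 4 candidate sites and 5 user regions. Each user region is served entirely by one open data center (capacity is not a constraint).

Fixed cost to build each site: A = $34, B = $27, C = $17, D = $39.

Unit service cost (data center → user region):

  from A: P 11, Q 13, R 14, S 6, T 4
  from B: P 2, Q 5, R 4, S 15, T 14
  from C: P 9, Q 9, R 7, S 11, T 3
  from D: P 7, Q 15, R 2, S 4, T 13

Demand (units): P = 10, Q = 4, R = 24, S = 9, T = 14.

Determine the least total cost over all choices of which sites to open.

For any fixed open set, each user region goes to its cheapest open site; total = fixed + service.
{B, C, D}: P→B 2·10=20, Q→B 5·4=20, R→D 2·24=48, S→D 4·9=36, T→C 3·14=42. Service 166; fixed 83; total 249.
{A, B, D}: service 180 + fixed 100 = 280
{A, B, C, D}: service 166 + fixed 117 = 283
{C}: service 435 + fixed 17 = 452
No other subset beats 249.

Minimum total cost: 249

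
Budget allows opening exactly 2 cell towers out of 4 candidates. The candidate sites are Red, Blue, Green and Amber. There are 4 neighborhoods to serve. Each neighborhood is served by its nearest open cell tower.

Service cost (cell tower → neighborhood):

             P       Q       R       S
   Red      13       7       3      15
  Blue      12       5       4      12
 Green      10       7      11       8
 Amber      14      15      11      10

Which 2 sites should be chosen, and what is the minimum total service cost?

With exactly 2 open, each neighborhood uses its cheapest among the chosen.
{Blue, Green}: P→Green 10, Q→Blue 5, R→Blue 4, S→Green 8. Service cost 27.
{Red, Green}: service cost 28
{Blue, Amber}: service cost 31
Among all 6 size-2 choices, {Blue, Green} is lowest.

Choose Blue and Green; total service cost 27.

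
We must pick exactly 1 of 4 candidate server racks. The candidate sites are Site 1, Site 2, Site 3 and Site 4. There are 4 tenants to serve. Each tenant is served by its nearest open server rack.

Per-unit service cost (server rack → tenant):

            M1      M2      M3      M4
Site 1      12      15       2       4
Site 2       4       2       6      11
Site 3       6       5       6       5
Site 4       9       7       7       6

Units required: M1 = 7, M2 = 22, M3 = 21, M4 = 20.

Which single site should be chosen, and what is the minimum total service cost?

With exactly 1 open, each tenant uses its cheapest among the chosen.
{Site 3}: M1→Site 3 6·7=42, M2→Site 3 5·22=110, M3→Site 3 6·21=126, M4→Site 3 5·20=100. Service cost 378.
{Site 2}: service cost 418
{Site 4}: service cost 484
Among all 4 size-1 choices, {Site 3} is lowest.

Choose Site 3 only; total service cost 378.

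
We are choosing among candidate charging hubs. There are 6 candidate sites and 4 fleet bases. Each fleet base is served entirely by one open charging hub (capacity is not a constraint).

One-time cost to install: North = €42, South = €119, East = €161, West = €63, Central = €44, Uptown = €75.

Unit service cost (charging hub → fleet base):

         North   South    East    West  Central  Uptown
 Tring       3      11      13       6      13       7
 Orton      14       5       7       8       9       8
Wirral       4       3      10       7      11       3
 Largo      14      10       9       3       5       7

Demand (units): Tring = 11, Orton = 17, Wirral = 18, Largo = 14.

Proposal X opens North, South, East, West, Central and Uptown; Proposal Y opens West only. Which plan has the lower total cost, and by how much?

Proposal X: {North, South, East, West, Central, Uptown}: Tring→North 3·11=33, Orton→South 5·17=85, Wirral→South 3·18=54, Largo→West 3·14=42. Service 214; fixed 504; total 718.
Proposal Y: {West}: Tring→West 6·11=66, Orton→West 8·17=136, Wirral→West 7·18=126, Largo→West 3·14=42. Service 370; fixed 63; total 433.
Difference: |718 − 433| = 285.

Proposal Y is cheaper by 285.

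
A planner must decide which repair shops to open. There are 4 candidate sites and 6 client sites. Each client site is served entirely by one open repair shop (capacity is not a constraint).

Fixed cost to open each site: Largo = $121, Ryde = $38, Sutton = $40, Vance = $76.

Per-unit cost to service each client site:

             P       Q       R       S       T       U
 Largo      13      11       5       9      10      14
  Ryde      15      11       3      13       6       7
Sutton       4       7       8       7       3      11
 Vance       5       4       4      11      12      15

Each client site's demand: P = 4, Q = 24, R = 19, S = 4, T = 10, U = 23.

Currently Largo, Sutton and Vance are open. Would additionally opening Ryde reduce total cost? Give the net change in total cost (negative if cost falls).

Yes — net change −73 (cost falls by 73).

Current service cost with {Largo, Sutton, Vance}: 499.
Adding Ryde: each client site re-picks its cheapest; new service cost 388, saving 111.
Extra fixed cost: 38. Net change = 38 − 111 = -73.
(Totals: 736 → 663.)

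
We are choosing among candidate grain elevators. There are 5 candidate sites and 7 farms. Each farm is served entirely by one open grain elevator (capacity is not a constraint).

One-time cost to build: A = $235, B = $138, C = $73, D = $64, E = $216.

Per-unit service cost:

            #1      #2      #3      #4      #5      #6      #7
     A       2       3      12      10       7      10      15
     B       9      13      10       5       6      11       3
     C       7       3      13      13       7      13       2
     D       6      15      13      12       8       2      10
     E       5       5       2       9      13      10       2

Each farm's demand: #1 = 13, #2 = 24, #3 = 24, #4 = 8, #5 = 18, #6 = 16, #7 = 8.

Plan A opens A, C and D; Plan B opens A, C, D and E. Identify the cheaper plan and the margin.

Plan B is cheaper by 32.

Plan A: {A, C, D}: #1→A 2·13=26, #2→A 3·24=72, #3→A 12·24=288, #4→A 10·8=80, #5→A 7·18=126, #6→D 2·16=32, #7→C 2·8=16. Service 640; fixed 372; total 1012.
Plan B: {A, C, D, E}: #1→A 2·13=26, #2→A 3·24=72, #3→E 2·24=48, #4→E 9·8=72, #5→A 7·18=126, #6→D 2·16=32, #7→C 2·8=16. Service 392; fixed 588; total 980.
Difference: |1012 − 980| = 32.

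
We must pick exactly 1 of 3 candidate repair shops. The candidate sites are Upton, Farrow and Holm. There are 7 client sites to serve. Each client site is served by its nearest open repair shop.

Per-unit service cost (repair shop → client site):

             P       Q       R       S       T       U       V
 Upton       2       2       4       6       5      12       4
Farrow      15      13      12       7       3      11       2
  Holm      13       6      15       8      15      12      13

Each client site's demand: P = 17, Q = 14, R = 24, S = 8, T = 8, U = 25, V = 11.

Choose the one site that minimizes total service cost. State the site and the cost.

Choose Upton only; total service cost 590.

With exactly 1 open, each client site uses its cheapest among the chosen.
{Upton}: P→Upton 2·17=34, Q→Upton 2·14=28, R→Upton 4·24=96, S→Upton 6·8=48, T→Upton 5·8=40, U→Upton 12·25=300, V→Upton 4·11=44. Service cost 590.
{Farrow}: service cost 1102
{Holm}: service cost 1292
Among all 3 size-1 choices, {Upton} is lowest.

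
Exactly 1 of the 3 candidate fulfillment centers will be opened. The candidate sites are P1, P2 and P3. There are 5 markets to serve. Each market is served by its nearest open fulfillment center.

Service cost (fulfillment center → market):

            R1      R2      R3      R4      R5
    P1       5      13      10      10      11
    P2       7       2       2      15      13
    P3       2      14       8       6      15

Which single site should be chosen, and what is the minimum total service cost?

Choose P2 only; total service cost 39.

With exactly 1 open, each market uses its cheapest among the chosen.
{P2}: R1→P2 7, R2→P2 2, R3→P2 2, R4→P2 15, R5→P2 13. Service cost 39.
{P3}: service cost 45
{P1}: service cost 49
Among all 3 size-1 choices, {P2} is lowest.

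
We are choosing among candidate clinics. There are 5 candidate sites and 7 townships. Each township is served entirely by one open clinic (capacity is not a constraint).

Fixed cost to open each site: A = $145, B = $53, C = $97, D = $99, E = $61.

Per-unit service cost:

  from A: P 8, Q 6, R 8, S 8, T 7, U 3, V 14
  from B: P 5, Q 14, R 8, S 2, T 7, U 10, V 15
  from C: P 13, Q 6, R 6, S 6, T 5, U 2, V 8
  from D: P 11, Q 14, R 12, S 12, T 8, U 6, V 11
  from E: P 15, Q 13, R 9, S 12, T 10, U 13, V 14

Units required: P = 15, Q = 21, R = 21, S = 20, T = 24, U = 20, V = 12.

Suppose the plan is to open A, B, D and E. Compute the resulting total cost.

Each township is assigned to its cheapest site among the open ones.
{A, B, D, E}: P→B 5·15=75, Q→A 6·21=126, R→A 8·21=168, S→B 2·20=40, T→A 7·24=168, U→A 3·20=60, V→D 11·12=132. Service 769; fixed 358; total 1127.

Total cost: 1127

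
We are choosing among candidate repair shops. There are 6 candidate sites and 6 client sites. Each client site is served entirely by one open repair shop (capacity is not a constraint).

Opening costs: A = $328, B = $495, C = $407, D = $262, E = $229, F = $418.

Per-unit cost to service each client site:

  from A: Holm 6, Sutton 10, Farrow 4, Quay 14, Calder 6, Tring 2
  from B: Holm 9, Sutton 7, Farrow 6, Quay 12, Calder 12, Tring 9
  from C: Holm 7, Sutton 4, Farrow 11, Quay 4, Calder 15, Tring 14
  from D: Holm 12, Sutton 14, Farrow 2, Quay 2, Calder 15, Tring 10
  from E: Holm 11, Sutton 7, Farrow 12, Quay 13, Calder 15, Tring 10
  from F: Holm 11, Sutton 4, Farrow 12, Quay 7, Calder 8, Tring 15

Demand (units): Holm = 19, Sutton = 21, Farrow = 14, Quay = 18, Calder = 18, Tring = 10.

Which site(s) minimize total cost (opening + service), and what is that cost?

For any fixed open set, each client site goes to its cheapest open site; total = fixed + service.
{A}: Holm→A 6·19=114, Sutton→A 10·21=210, Farrow→A 4·14=56, Quay→A 14·18=252, Calder→A 6·18=108, Tring→A 2·10=20. Service 760; fixed 328; total 1088.
{A, D}: service 516 + fixed 590 = 1106
{A, C}: Holm→A 6·19=114, Sutton→C 4·21=84, Farrow→A 4·14=56, Quay→C 4·18=72, Calder→A 6·18=108, Tring→A 2·10=20. Service 454; fixed 735; total 1189.
{A, B, C, D, E, F}: service 390 + fixed 2139 = 2529
No other subset beats 1088.

Open A only; minimum total cost 1088.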